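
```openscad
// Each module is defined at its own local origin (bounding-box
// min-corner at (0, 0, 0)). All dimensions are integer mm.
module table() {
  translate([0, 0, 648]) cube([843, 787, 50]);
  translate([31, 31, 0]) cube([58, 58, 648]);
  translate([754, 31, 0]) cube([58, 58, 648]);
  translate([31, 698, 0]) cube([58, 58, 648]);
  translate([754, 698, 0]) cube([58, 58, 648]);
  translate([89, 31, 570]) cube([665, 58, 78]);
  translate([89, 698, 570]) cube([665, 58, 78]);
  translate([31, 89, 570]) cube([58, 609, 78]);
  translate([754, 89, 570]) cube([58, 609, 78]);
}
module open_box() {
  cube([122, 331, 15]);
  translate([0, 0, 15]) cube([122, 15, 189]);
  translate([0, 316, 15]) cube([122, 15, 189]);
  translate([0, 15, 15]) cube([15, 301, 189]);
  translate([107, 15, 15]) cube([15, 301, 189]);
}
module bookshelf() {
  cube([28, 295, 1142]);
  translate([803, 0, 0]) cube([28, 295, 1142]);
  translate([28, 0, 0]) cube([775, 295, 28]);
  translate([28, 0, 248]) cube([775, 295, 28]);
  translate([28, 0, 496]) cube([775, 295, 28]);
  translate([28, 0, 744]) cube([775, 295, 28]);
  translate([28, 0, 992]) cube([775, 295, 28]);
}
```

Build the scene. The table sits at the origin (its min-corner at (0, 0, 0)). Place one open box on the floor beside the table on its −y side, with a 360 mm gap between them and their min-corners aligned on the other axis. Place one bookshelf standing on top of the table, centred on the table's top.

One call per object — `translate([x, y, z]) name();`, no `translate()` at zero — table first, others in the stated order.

table();
translate([0, -691, 0]) open_box();
translate([6, 246, 698]) bookshelf();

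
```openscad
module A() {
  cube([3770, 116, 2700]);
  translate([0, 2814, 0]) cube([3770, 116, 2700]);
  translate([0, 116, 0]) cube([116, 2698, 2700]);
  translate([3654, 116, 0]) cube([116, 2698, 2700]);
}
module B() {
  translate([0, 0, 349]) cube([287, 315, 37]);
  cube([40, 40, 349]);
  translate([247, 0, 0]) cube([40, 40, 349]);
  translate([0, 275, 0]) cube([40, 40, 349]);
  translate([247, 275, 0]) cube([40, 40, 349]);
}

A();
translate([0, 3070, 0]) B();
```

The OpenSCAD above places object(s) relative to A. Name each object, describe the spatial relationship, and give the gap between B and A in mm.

The stool's nearest face is 140 mm from the house frame's +y face.

A is a house frame. B is a stool. The stool is on the floor beside the house frame on its +y side. The gap between the stool and the house frame is 140 mm.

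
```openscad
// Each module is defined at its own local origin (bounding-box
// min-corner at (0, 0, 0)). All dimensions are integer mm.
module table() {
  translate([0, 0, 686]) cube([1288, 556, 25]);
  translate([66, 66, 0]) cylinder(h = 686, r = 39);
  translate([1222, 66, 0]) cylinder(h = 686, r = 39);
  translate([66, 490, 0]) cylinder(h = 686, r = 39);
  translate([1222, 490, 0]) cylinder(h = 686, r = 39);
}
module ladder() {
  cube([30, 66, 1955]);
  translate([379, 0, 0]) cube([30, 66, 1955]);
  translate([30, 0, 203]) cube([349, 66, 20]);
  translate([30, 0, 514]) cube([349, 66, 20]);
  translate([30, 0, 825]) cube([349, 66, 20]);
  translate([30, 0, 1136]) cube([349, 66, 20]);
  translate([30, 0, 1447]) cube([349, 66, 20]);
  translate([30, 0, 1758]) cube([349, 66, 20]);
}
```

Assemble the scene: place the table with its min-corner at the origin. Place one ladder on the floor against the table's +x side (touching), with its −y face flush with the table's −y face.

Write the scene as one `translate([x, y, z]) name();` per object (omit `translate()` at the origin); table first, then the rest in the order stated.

table();
translate([1288, 0, 0]) ladder();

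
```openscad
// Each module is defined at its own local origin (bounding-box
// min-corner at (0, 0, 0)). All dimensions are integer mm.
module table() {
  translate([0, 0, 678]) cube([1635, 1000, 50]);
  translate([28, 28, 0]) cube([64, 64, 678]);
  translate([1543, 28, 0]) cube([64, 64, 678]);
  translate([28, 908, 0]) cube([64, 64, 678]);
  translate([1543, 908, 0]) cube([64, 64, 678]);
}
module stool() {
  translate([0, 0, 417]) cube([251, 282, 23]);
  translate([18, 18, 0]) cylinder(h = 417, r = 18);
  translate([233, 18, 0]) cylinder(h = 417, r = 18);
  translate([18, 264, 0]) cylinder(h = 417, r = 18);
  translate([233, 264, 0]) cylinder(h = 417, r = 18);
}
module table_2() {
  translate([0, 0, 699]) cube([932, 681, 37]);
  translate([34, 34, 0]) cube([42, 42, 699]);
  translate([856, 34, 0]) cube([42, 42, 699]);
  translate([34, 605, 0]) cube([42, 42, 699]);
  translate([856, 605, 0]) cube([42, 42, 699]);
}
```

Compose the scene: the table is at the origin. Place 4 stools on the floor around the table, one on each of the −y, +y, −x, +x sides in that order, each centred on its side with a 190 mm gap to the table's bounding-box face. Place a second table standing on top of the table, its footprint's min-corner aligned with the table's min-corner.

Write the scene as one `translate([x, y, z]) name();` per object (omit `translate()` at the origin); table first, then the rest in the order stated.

table();
translate([692, -472, 0]) stool();
translate([692, 1190, 0]) stool();
translate([-441, 359, 0]) stool();
translate([1825, 359, 0]) stool();
translate([0, 0, 728]) table_2();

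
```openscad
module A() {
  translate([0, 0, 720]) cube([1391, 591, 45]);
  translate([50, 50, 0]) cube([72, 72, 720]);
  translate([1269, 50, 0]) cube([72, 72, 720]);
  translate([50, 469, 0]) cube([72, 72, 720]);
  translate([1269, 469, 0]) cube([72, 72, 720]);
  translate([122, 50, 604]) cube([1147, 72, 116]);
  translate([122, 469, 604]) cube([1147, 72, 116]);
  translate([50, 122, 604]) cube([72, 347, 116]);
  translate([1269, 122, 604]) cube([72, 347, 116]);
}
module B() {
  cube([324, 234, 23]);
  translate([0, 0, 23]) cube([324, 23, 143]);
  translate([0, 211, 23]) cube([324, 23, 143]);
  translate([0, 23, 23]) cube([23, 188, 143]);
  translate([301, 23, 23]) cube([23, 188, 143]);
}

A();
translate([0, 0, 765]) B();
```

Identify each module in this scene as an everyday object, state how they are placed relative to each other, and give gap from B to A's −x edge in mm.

A is a table. B is an open box. The open box is on top of the table. The gap from the open box to the table's −x edge is 0 mm.

The open box's min-x is at 0; the table's min-x is 0; gap = 0 mm.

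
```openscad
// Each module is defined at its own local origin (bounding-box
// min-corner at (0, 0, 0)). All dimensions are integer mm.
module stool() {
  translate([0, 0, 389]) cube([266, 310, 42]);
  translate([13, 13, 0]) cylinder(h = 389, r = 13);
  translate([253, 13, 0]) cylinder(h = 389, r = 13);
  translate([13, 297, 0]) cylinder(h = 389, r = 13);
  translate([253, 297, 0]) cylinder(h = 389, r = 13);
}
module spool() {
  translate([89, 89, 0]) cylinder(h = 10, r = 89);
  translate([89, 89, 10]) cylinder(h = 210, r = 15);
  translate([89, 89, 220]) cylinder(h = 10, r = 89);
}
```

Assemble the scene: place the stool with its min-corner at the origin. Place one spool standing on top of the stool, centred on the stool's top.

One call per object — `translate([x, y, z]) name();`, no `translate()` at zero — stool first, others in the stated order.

stool();
translate([44, 66, 431]) spool();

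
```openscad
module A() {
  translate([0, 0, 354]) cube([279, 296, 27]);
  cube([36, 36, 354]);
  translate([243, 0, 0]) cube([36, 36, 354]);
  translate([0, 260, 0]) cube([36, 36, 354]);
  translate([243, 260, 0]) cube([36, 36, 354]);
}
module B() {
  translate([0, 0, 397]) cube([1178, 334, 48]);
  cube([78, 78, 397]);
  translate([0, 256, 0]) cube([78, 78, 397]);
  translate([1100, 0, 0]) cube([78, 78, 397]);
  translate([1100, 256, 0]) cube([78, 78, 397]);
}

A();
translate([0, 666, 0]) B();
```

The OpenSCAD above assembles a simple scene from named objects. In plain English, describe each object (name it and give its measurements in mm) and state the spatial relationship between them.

A is a four-legged stool. The seat is a 279×296×27 mm slab whose top surface is at z = 381 mm; four square legs, each 36×36 mm in cross-section, run from the floor (z = 0) to the underside of the seat, each flush with a corner of the seat.

B is a long wooden bench with a 1178 mm (x) × 334 mm (y) seat, 48 mm thick, its top surface 445 mm above the floor. Four 78 mm square legs at the seat corners, flush with the edges, run from z = 0 to the seat underside.

The bench is on the floor beside the stool on its +y side.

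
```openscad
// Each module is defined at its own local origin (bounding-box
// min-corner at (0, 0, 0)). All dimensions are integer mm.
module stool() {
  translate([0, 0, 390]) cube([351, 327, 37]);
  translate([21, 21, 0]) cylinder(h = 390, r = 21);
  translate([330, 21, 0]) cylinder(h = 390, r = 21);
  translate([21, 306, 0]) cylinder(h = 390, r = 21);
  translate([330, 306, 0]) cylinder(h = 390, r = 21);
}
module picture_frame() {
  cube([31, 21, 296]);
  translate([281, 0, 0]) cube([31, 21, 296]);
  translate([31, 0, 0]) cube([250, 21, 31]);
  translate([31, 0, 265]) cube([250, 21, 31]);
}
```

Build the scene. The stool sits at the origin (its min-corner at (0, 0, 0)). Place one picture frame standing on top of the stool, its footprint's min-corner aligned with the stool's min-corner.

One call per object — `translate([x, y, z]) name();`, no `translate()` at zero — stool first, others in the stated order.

stool();
translate([0, 0, 427]) picture_frame();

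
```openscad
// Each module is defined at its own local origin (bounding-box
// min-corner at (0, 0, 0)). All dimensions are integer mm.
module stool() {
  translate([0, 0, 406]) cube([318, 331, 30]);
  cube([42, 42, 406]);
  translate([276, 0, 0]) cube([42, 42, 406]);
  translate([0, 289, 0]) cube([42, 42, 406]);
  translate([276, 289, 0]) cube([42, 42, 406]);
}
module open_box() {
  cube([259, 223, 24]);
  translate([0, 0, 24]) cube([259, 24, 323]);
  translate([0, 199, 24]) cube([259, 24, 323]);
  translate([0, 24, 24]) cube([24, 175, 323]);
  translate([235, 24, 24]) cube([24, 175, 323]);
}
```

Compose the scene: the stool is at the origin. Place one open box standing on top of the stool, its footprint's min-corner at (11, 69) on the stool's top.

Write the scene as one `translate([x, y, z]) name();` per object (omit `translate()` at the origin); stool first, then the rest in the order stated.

stool();
translate([11, 69, 436]) open_box();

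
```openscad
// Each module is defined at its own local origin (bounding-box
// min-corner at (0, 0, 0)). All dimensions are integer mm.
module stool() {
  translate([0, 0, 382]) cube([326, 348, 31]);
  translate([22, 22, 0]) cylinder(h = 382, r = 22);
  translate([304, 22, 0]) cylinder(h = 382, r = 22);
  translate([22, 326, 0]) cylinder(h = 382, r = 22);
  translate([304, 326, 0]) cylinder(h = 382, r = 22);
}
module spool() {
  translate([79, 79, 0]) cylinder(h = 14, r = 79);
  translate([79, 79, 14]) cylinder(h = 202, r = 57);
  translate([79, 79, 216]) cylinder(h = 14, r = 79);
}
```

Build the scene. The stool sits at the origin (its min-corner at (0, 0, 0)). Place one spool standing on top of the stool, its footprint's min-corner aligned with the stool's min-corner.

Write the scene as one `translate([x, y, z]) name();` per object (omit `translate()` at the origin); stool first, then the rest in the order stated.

stool();
translate([0, 0, 413]) spool();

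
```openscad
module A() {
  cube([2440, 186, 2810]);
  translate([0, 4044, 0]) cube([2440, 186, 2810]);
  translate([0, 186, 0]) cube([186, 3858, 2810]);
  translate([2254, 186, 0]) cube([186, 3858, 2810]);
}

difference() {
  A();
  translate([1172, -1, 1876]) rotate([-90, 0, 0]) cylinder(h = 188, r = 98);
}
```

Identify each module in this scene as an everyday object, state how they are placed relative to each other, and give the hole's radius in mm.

The subtracted cylinder has r = 98 mm.

A is a house frame. The house frame has a circular hole through its front wall. The hole's radius is 98 mm.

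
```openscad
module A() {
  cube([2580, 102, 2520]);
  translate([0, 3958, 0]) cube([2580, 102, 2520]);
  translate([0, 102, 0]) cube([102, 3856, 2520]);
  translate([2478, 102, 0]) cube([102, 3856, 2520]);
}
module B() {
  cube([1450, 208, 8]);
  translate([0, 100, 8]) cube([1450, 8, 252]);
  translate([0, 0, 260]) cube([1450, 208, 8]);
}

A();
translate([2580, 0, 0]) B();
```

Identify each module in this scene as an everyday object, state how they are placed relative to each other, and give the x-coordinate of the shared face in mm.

A is a house frame. B is an I-beam. The I-beam is against the house frame's +x side, with their −y faces flush. The x-coordinate of the shared face is 2580 mm.

The house frame's +x face and the I-beam's −x face are both at x = 2580 mm.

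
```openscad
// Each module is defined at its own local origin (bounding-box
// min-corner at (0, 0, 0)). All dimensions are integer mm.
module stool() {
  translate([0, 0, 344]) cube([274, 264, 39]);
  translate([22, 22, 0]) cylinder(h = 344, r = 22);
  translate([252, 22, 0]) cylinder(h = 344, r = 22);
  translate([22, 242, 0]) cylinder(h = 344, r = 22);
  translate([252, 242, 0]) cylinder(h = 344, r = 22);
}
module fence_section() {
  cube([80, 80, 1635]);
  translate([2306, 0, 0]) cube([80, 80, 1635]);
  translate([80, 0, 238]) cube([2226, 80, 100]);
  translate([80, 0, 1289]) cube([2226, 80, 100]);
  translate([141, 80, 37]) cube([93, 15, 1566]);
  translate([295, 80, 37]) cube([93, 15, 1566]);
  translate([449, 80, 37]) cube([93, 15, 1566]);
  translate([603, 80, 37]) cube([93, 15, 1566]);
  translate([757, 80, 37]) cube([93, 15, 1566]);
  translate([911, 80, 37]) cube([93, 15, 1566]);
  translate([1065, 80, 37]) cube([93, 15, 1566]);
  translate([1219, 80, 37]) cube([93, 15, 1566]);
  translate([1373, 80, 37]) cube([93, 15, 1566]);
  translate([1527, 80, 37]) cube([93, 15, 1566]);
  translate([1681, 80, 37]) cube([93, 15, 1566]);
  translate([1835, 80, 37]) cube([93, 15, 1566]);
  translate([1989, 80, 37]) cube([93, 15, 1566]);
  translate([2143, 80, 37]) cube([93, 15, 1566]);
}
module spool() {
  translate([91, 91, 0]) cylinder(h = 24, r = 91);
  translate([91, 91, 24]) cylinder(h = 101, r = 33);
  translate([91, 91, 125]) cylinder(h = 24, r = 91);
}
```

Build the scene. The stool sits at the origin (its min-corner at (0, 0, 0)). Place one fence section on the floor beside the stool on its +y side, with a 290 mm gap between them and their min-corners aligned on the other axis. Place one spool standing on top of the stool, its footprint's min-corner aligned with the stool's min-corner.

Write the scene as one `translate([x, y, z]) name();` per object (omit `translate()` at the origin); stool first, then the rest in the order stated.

stool();
translate([0, 554, 0]) fence_section();
translate([0, 0, 383]) spool();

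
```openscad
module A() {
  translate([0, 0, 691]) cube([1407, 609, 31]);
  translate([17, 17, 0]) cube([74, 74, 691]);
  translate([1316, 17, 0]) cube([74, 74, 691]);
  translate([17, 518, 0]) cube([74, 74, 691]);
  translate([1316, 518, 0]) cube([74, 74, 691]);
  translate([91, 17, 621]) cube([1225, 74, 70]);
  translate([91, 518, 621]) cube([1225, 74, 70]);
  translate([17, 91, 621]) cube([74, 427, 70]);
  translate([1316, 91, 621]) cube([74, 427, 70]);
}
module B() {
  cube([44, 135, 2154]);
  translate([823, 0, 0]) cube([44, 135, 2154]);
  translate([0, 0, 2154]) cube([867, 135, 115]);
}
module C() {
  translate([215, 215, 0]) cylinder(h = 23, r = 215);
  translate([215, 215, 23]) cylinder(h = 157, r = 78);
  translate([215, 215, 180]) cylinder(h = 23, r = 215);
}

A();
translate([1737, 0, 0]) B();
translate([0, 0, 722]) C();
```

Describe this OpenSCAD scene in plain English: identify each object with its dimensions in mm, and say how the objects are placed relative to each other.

A is a table with a 1407×609 mm rectangular top, 31 mm thick, top surface at z = 722 mm, supported by four 74×74 mm square legs, each inset 17 mm from the nearest pair of top edges, running from the floor. Four apron rails, 74 mm thick and 70 mm tall, run between adjacent legs with their top edges flush with the underside of the top and their outer faces flush with the legs' outer faces.

B is a rectangular door frame: two vertical jambs of 44×135 mm section, 2154 mm tall, with a clear opening 779 mm wide between their inner faces. A header 115 mm tall and 135 mm deep lies on top of the jambs and spans the full outside width.

C is a spool: two coaxial disc flanges of radius 215 mm and thickness 23 mm, joined by a core cylinder of radius 78 mm and height 157 mm. The lower flange rests on z = 0 and the three cylinders share a vertical axis.

The door frame is on the floor beside the table on its +x side. The spool is on top of the table.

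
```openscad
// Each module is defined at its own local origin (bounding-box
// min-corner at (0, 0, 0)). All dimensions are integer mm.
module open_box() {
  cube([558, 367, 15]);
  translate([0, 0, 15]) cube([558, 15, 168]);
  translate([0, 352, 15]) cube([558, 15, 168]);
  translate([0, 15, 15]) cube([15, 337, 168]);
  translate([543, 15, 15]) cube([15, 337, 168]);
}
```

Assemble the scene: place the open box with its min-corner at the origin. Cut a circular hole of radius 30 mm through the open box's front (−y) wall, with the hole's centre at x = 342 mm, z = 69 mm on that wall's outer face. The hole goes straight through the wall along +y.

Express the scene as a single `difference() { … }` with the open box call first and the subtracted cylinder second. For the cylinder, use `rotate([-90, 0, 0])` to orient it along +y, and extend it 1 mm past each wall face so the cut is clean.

difference() {
  open_box();
  translate([342, -1, 69]) rotate([-90, 0, 0]) cylinder(h = 17, r = 30);
}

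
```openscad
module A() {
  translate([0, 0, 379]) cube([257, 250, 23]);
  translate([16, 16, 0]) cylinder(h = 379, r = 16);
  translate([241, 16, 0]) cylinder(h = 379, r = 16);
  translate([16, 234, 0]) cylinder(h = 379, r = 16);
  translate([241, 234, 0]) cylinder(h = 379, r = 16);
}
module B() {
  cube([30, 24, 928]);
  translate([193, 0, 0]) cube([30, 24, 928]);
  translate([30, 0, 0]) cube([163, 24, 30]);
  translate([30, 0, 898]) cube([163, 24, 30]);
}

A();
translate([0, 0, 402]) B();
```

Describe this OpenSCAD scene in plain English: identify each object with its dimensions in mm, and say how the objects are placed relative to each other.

A is a four-legged stool. The seat is 257×250 mm, 23 mm thick, top at z = 402 mm. It stands on four round legs, each 32 mm in diameter, from z = 0 to the seat underside, each leg's axis is inset half a diameter from the nearest pair of seat edges (so the leg's bounding box is flush with the corner).

B is a picture frame with a 163×868 mm rectangular opening (x by z) and a uniform 30 mm border on every side. Frame depth is 24 mm along y. It is built from two vertical stiles running the full outside height and two horizontal rails spanning the gap between the stiles.

The picture frame is on top of the stool.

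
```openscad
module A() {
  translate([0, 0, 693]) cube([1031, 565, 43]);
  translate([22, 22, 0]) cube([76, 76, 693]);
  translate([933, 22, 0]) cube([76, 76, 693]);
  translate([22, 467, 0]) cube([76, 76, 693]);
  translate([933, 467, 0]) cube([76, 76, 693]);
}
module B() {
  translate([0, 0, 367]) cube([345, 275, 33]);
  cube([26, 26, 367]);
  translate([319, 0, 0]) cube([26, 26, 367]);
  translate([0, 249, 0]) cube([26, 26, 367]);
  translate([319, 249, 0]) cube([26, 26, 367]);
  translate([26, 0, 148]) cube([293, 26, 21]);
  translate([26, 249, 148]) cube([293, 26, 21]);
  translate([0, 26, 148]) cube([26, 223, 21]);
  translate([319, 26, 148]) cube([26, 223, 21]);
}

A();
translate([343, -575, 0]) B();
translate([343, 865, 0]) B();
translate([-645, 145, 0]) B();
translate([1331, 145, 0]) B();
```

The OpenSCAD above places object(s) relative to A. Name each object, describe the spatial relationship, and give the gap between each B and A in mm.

A is a table. B is a stool. Four stools sit around the table at the −y, +y, −x, +x sides. The gap between each stool and the table is 300 mm.

Each stool's nearest face is 300 mm from the table's bounding box.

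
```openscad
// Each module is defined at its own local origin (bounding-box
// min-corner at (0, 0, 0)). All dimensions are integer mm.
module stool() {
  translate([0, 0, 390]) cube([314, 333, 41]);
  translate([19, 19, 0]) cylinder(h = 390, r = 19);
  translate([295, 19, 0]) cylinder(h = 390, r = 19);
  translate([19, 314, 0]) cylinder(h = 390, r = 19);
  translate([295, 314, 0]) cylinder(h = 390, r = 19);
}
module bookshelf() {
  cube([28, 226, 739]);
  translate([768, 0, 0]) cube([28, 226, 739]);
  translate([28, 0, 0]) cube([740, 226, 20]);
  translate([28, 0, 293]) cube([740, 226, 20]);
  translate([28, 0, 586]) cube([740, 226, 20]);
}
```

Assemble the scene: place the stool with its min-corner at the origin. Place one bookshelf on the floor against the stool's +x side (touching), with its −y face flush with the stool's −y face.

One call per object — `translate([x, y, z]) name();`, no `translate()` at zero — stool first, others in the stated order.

stool();
translate([314, 0, 0]) bookshelf();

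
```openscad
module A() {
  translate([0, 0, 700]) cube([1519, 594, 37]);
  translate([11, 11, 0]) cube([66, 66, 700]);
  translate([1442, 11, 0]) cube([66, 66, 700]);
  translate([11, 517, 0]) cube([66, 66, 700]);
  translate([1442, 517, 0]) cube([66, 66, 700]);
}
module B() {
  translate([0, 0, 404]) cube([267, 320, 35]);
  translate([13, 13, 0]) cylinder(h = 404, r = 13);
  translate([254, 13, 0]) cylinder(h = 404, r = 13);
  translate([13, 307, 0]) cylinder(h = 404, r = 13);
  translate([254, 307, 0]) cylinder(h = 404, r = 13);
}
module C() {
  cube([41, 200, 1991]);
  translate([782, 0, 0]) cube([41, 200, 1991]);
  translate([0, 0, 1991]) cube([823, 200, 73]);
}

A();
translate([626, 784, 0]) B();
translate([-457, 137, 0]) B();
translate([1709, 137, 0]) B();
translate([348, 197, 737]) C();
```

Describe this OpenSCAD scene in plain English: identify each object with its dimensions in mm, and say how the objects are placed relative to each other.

A is a table: top 1519 mm (x) × 594 mm (y), 37 mm thick, upper face at z = 737 mm, on four 66×66 mm square legs, each inset 11 mm from the nearest pair of top edges, running from z = 0 to the bottom of the top.

B is a simple wooden stool: a rectangular seat 267 mm (x) by 320 mm (y), 35 mm thick, top face at z = 439 mm, on four round legs, each 26 mm in diameter. The legs rest on z = 0, each leg's axis is inset half a diameter from the nearest pair of seat edges (so the leg's bounding box is flush with the corner).

C is a rectangular door frame: two vertical jambs of 41×200 mm section, 1991 mm tall, with a clear opening 741 mm wide between their inner faces. A header 73 mm tall and 200 mm deep lies on top of the jambs and spans the full outside width.

Three stools sit around the table at the +y, −x, +x sides. The door frame is on top of the table, centred.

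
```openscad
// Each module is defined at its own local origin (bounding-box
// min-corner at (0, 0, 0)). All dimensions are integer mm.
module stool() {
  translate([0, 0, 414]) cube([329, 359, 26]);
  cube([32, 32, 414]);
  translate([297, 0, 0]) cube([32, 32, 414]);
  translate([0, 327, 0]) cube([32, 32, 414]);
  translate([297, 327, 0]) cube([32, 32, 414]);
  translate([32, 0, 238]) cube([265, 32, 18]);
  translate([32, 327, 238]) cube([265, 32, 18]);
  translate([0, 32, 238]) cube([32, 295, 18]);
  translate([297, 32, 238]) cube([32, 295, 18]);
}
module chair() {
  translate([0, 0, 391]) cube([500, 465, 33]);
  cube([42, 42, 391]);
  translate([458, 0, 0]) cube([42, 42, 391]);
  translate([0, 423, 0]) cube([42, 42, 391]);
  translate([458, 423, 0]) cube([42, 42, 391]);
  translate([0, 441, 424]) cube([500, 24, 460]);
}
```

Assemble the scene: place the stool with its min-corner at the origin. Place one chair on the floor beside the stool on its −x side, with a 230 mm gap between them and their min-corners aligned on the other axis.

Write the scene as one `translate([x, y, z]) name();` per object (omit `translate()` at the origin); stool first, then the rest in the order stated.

stool();
translate([-730, 0, 0]) chair();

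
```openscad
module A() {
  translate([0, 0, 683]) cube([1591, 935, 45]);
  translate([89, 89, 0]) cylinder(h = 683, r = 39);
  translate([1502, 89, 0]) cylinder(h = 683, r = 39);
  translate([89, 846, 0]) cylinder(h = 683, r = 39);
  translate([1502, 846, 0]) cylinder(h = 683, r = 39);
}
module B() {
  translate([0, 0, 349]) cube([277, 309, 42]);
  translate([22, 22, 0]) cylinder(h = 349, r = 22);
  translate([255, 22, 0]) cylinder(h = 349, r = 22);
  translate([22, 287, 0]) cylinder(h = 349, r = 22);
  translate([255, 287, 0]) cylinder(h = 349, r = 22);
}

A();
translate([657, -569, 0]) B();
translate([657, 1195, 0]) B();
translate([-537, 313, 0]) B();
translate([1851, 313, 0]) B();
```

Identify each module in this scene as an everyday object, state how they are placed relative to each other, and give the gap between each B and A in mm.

A is a table. B is a stool. Four stools sit around the table at the −y, +y, −x, +x sides. The gap between each stool and the table is 260 mm.

Each stool's nearest face is 260 mm from the table's bounding box.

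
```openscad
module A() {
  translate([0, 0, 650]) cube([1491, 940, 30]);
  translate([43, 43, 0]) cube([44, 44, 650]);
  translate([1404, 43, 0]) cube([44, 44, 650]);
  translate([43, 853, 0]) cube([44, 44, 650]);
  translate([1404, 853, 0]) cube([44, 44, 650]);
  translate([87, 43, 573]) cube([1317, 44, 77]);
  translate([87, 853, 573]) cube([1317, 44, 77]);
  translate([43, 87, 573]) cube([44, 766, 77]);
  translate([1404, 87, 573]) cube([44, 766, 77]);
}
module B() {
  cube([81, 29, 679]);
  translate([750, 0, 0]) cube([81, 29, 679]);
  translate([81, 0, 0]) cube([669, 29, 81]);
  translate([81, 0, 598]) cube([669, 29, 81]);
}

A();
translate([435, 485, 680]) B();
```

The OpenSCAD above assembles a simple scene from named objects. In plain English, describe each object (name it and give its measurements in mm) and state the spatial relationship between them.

A is a table: top 1491 mm (x) × 940 mm (y), 30 mm thick, upper face at z = 680 mm, on four 44×44 mm square legs, each inset 43 mm from the nearest pair of top edges, running from z = 0 to the bottom of the top. Four apron rails, 44 mm thick and 77 mm tall, run between adjacent legs with their top edges flush with the underside of the top and their outer faces flush with the legs' outer faces.

B is a rectangular picture frame lying in the x–z plane (depth along y). The opening is 669 mm wide (x) by 517 mm tall (z), surrounded by a border 81 mm wide on all four sides. The frame is 29 mm deep and is made of two full-height vertical stiles with two horizontal rails fitted between them.

The picture frame is on top of the table.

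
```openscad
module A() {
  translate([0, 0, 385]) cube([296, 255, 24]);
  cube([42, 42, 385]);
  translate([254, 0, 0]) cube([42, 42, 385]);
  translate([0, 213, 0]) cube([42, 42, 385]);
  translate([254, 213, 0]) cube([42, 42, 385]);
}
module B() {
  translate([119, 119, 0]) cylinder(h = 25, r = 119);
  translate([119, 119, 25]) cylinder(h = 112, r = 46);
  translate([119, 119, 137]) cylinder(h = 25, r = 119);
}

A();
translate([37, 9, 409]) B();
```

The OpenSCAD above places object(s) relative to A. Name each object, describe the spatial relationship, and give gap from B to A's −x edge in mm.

The spool's min-x is at 37; the stool's min-x is 0; gap = 37 mm.

A is a stool. B is a spool. The spool is on top of the stool. The gap from the spool to the stool's −x edge is 37 mm.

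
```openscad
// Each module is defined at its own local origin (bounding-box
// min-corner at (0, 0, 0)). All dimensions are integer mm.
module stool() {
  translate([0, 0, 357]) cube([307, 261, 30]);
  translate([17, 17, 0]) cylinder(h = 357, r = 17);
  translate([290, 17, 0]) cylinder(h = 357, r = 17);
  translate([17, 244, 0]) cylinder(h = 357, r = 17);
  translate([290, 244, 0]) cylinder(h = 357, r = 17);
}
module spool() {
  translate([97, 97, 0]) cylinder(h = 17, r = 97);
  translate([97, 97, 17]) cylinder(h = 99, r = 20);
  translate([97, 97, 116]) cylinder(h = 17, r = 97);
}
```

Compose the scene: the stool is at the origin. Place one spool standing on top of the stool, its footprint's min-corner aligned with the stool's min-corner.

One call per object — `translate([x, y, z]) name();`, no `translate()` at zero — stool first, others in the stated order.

stool();
translate([0, 0, 387]) spool();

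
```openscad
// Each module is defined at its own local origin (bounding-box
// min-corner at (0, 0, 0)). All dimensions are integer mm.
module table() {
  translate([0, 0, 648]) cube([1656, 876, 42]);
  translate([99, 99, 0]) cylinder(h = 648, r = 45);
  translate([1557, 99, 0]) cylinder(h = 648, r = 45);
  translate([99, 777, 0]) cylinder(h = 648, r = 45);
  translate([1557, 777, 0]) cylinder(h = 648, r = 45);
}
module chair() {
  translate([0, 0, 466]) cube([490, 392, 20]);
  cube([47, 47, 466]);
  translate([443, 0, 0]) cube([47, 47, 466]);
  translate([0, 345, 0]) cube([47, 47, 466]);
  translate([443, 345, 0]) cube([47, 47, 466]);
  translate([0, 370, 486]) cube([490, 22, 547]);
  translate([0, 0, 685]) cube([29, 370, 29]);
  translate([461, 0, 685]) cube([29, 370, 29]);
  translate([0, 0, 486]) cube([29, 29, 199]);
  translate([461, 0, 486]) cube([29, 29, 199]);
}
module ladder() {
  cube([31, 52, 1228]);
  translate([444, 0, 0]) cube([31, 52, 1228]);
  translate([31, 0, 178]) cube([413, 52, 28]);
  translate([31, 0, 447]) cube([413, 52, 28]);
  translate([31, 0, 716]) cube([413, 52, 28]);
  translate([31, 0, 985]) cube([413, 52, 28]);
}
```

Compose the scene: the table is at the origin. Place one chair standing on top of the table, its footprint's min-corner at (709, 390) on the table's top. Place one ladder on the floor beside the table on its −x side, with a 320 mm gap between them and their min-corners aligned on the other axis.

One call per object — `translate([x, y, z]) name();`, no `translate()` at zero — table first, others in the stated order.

table();
translate([709, 390, 690]) chair();
translate([-795, 0, 0]) ladder();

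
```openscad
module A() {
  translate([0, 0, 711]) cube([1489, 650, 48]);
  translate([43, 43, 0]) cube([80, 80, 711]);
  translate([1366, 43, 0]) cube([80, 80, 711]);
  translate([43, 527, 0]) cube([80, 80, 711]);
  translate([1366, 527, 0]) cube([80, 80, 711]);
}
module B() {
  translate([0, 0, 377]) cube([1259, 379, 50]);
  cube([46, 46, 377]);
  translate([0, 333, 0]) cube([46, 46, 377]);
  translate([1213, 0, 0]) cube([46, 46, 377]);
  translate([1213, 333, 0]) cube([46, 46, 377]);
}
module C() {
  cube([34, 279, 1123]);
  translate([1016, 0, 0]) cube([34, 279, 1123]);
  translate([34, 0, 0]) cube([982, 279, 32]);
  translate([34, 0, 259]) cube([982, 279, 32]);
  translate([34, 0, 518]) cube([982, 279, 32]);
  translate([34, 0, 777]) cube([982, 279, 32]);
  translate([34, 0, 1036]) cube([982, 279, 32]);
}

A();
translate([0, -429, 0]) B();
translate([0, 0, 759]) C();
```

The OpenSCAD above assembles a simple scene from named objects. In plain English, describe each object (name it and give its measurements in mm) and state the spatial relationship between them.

A is a rectangular dining table. The top is 1489×650×48 mm with its upper surface at z = 759 mm. It stands on four 80×80 mm square legs, each inset 43 mm from the nearest pair of top edges, running from the floor to the underside of the top.

B is a bench: a 1259×379 mm seat slab, 50 mm thick, top at z = 427 mm, on four 46×46 mm square legs flush with the seat corners and standing on z = 0.

C is a bookshelf 1050 mm wide overall, 279 mm deep and 1123 mm tall. The two sides are 34 mm thick vertical panels. 5 horizontal shelves of 32 mm thickness span between the inner faces of the sides; the lowest shelf sits on the floor and shelves are stacked with a clear vertical gap of 227 mm between each pair.

The bench is on the floor beside the table on its −y side. The bookshelf is on top of the table.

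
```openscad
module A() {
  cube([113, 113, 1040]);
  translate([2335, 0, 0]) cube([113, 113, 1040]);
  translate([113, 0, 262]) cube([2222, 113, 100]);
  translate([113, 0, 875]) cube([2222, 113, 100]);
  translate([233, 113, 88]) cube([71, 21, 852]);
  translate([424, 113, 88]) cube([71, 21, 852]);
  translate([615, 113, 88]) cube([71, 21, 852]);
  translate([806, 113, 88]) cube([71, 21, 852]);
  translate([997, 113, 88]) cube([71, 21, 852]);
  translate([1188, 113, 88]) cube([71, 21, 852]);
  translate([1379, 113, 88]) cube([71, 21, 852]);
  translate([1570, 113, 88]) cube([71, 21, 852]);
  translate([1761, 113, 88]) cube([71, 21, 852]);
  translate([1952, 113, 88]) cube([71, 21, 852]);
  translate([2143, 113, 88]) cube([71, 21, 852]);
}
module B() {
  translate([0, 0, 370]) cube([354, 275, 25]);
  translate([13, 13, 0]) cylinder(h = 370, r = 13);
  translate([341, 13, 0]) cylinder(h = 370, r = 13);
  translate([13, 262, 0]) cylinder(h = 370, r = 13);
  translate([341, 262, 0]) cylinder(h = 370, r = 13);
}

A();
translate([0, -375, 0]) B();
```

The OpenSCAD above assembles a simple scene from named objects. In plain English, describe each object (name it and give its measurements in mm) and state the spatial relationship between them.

A is a fence section. Two 113×113 mm posts, 1040 mm tall, stand on the floor with a clear span of 2222 mm between their inner faces. Two horizontal rails of 113×100 mm section span the gap between the posts with their undersides at z = 262 mm and z = 875 mm, flush with the posts' −y face. 11 pickets, each 71 mm wide, 21 mm thick and 852 mm tall, are fixed to the +y face of the rails with their bottoms at z = 88 mm, evenly spaced across the span with equal gaps (rounded down to the nearest mm) at the −x end and between each pair — any rounding remainder accumulates at the +x end.

B is a simple wooden stool: a rectangular seat 354 mm (x) by 275 mm (y), 25 mm thick, top face at z = 395 mm, on four round legs, each 26 mm in diameter. The legs rest on z = 0, each leg's axis is inset half a diameter from the nearest pair of seat edges (so the leg's bounding box is flush with the corner).

The stool is on the floor beside the fence section on its −y side.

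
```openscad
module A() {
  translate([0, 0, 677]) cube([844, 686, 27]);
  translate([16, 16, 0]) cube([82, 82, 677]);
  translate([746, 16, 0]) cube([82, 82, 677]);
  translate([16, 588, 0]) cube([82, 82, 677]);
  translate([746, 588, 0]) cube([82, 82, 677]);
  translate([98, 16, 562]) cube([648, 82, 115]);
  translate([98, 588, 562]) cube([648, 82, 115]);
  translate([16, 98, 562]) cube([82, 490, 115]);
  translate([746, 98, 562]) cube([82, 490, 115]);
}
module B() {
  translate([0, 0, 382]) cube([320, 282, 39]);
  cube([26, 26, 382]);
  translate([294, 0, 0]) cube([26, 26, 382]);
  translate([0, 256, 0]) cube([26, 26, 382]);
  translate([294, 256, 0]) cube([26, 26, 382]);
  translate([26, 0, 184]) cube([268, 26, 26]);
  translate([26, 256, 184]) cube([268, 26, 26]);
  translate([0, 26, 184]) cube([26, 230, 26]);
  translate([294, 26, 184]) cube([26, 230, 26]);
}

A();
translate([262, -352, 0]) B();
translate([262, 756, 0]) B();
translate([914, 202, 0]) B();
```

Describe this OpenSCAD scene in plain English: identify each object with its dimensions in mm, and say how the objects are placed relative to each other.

A is a table: top 844 mm (x) × 686 mm (y), 27 mm thick, upper face at z = 704 mm, on four 82×82 mm square legs, each inset 16 mm from the nearest pair of top edges, running from z = 0 to the bottom of the top. Four apron rails, 82 mm thick and 115 mm tall, run between adjacent legs with their top edges flush with the underside of the top and their outer faces flush with the legs' outer faces.

B is a four-legged stool. The seat is a 320×282×39 mm slab whose top surface is at z = 421 mm; four square legs, each 26×26 mm in cross-section, run from the floor (z = 0) to the underside of the seat, each flush with a corner of the seat. Four stretchers, 26 mm wide and 26 mm tall, connect adjacent legs with their undersides at z = 184 mm, each running between the inner faces of the legs it joins and aligned with the legs' outer faces on the other axis.

Three stools sit around the table at the −y, +y, +x sides.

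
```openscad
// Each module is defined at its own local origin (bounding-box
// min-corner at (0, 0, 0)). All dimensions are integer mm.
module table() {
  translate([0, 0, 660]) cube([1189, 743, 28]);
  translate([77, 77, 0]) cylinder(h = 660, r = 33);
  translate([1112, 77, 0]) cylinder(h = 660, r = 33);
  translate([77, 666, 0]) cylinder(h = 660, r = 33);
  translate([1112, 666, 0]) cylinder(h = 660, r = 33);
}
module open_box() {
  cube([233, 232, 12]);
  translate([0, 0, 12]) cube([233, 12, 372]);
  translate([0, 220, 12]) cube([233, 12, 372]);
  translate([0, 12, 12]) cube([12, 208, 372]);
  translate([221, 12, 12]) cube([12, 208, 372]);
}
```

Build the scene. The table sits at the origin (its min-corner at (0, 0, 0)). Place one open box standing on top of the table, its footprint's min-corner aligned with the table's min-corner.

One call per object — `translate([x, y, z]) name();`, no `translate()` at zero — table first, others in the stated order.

table();
translate([0, 0, 688]) open_box();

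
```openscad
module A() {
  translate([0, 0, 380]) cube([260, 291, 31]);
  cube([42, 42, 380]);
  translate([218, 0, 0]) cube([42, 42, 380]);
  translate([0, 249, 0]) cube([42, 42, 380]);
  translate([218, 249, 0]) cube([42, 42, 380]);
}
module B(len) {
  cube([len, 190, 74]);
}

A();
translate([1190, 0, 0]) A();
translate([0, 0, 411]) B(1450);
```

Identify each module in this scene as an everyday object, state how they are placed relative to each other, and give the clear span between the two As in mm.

Second stool starts at x = 1190; first ends at x = 260; clear span = 1190 − 260 = 930 mm.

A is a stool. B is a beam. A beam spans the tops of two stools. The clear span between the two stools is 930 mm.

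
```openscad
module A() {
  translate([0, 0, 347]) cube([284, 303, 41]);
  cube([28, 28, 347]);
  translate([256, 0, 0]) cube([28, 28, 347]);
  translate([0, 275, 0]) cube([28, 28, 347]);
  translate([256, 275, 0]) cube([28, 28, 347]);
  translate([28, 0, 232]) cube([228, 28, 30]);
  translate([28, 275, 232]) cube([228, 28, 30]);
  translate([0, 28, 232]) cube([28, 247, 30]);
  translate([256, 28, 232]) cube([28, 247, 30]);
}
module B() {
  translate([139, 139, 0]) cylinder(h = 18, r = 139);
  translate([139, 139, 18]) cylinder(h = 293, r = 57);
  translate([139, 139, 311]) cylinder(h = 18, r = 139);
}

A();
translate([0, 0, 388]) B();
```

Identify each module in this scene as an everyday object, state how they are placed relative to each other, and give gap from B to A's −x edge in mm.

The spool's min-x is at 0; the stool's min-x is 0; gap = 0 mm.

A is a stool. B is a spool. The spool is on top of the stool. The gap from the spool to the stool's −x edge is 0 mm.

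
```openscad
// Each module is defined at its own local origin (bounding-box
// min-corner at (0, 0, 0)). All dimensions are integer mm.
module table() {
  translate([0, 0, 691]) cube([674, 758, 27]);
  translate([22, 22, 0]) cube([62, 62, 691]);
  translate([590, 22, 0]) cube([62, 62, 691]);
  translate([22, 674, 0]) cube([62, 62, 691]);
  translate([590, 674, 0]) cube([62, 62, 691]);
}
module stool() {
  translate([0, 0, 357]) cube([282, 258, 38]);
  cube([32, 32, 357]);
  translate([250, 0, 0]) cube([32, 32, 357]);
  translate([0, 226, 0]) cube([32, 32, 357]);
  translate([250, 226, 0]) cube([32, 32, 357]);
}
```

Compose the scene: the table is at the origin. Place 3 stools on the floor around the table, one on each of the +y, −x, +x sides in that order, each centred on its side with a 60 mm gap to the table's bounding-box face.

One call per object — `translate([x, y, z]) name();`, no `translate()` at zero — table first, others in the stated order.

table();
translate([196, 818, 0]) stool();
translate([-342, 250, 0]) stool();
translate([734, 250, 0]) stool();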